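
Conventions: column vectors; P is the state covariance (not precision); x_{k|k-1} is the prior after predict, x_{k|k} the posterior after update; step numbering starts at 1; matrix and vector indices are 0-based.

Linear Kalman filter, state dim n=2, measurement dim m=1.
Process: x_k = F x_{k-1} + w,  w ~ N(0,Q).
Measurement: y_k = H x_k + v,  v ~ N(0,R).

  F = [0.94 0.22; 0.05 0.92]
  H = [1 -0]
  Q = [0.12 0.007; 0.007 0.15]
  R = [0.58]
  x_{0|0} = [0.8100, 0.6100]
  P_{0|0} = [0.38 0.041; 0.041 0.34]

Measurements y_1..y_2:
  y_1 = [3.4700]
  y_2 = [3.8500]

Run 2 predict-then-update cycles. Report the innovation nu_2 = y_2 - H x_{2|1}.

step 1: x^-=[0.8956, 0.6017]  P^-=[0.4892 0.1296; 0.1296 0.4425]  S=[1.0692]  K=[0.4575; 0.1212]  nu=[2.5744]  x^+=[2.0735, 0.9137]  P^+=[0.2654 0.0703; 0.0703 0.4268]
step 2: x^-=[2.1501, 0.9443]  P^-=[0.4042 0.1674; 0.1674 0.5184]  S=[0.9842]  K=[0.4107; 0.1701]  nu=[1.6999]  x^+=[2.8482, 1.2335]  P^+=[0.2382 0.0987; 0.0987 0.4899]

innov = [1.6999]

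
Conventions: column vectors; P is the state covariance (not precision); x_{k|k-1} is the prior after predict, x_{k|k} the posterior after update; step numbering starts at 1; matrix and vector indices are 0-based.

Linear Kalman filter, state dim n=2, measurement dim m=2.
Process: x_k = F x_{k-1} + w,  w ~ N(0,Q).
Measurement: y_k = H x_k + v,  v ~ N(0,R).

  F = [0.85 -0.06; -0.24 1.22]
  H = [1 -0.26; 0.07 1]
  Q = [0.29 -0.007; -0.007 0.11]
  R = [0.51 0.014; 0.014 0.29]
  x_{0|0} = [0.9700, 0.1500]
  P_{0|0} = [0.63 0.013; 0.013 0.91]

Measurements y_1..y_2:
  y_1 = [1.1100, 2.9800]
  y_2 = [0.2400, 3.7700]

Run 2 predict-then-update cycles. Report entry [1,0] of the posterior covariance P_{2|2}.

P_post[1,0] = 0.0022

step 1: x^-=[0.8155, -0.0498]  P^-=[0.7471 -0.1885; -0.1885 1.4931]  S=[1.4561 -0.5069; -0.5069 1.7604]  K=[0.5778 0.0890; -0.1149 0.8076]  nu=[0.2816, 2.9727]  x^+=[1.2428, 2.3186]  P^+=[0.2993 0.0130; 0.0130 0.2317]
step 2: x^-=[0.9173, 2.5304]  P^-=[0.5057 -0.0714; -0.0714 0.4645]  S=[1.0843 -0.1415; -0.1415 0.7470]  K=[0.4894 0.0445; -0.0994 0.5963]  nu=[-0.0194, 1.1754]  x^+=[0.9601, 3.2332]  P^+=[0.2508 0.0022; 0.0022 0.1714]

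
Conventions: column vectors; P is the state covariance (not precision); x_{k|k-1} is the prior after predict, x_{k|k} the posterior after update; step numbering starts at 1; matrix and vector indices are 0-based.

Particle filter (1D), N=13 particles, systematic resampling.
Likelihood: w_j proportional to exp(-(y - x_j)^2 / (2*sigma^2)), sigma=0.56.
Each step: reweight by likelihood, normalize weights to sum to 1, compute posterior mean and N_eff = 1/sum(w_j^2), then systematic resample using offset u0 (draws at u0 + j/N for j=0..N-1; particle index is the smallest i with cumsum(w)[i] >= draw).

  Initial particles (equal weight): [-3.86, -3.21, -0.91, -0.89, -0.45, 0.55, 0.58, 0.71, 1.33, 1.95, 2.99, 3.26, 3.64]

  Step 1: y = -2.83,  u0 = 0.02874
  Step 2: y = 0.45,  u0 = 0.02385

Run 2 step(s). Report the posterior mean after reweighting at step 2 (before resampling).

step 1: w=[0.1872, 0.8073, 0.0028, 0.0025, 0.0001, 0.0000, 0.0000, 0.0000, 0.0000, 0.0000, 0.0000, 0.0000, 0.0000]  mean=-3.3190  Neff=1.4561  idx=[0, 0, 0, 1, 1, 1, 1, 1, 1, 1, 1, 1, 1]
step 2: w=[0.0000, 0.0000, 0.0000, 0.1000, 0.1000, 0.1000, 0.1000, 0.1000, 0.1000, 0.1000, 0.1000, 0.1000, 0.1000]  mean=-3.2101  Neff=10.0016  idx=[3, 4, 4, 5, 6, 7, 7, 8, 9, 10, 10, 11, 12]

post_mean = -3.2101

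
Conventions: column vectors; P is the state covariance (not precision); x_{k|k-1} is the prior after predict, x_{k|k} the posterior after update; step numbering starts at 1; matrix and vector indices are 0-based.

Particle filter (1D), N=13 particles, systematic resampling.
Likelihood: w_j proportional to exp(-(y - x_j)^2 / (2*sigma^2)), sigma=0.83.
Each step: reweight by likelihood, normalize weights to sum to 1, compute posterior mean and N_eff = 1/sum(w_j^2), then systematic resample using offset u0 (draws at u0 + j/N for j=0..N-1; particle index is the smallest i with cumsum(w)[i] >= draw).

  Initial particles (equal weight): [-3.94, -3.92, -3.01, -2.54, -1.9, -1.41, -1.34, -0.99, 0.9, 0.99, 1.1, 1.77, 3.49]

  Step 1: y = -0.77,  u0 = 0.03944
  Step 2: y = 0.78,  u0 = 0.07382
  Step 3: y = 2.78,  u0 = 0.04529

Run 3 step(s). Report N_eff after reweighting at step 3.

step 1: w=[0.0002, 0.0002, 0.0078, 0.0307, 0.1181, 0.2217, 0.2358, 0.2882, 0.0394, 0.0315, 0.0236, 0.0028, 0.0000]  mean=-1.1440  Neff=4.8582  idx=[4, 4, 5, 5, 5, 6, 6, 6, 7, 7, 7, 7, 9]
step 2: w=[0.0034, 0.0034, 0.0193, 0.0193, 0.0193, 0.0240, 0.0240, 0.0240, 0.0644, 0.0644, 0.0644, 0.0644, 0.6059]  mean=0.1541  Neff=2.5865  idx=[5, 8, 9, 10, 11, 12, 12, 12, 12, 12, 12, 12, 12]
step 3: w=[0.0000, 0.0000, 0.0000, 0.0000, 0.0000, 0.1250, 0.1250, 0.1250, 0.1250, 0.1250, 0.1250, 0.1250, 0.1250]  mean=0.9897  Neff=8.0028  idx=[5, 5, 6, 7, 7, 8, 9, 9, 10, 10, 11, 12, 12]

N_eff = 8.0028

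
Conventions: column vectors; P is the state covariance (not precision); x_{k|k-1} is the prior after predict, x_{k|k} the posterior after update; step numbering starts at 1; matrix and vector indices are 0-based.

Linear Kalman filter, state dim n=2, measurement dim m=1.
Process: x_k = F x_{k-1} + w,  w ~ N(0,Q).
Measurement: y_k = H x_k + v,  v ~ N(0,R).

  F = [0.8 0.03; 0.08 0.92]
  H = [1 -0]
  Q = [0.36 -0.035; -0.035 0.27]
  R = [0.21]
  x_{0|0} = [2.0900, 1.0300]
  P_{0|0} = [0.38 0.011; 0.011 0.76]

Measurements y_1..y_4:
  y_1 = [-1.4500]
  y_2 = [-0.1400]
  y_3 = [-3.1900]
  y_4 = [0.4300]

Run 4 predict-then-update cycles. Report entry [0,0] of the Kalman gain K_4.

step 1: x^-=[1.7029, 1.1148]  P^-=[0.6044 0.0184; 0.0184 0.9173]  S=[0.8144]  K=[0.7421; 0.0226]  nu=[-3.1529]  x^+=[-0.6370, 1.0435]  P^+=[0.1559 0.0047; 0.0047 0.9169]
step 2: x^-=[-0.4783, 0.9091]  P^-=[0.4608 0.0038; 0.0038 1.0478]  S=[0.6708]  K=[0.6869; 0.0056]  nu=[0.3383]  x^+=[-0.2459, 0.9110]  P^+=[0.1443 0.0012; 0.0012 1.0477]
step 3: x^-=[-0.1694, 0.8184]  P^-=[0.4533 0.0040; 0.0040 1.1579]  S=[0.6633]  K=[0.6834; 0.0061]  nu=[-3.0206]  x^+=[-2.2337, 0.8001]  P^+=[0.1435 0.0013; 0.0013 1.1579]
step 4: x^-=[-1.7630, 0.5574]  P^-=[0.4530 0.0071; 0.0071 1.2511]  S=[0.6630]  K=[0.6832; 0.0107]  nu=[2.1930]  x^+=[-0.2647, 0.5808]  P^+=[0.1435 0.0022; 0.0022 1.2511]

K[0,0] = 0.6832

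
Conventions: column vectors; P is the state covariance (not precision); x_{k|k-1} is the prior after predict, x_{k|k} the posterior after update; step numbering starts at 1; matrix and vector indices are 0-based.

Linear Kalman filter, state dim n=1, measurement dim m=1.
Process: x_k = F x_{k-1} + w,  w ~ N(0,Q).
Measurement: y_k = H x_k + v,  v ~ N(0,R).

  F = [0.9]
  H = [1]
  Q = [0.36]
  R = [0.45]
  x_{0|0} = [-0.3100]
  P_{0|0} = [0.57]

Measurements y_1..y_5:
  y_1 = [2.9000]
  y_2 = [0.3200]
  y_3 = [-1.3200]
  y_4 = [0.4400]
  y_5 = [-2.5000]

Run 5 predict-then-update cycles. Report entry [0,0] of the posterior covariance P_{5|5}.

step 1: x^-=[-0.2790]  P^-=[0.8217]  S=[1.2717]  K=[0.6461]  nu=[3.1790]  x^+=[1.7751]  P^+=[0.2908]
step 2: x^-=[1.5976]  P^-=[0.5955]  S=[1.0455]  K=[0.5696]  nu=[-1.2776]  x^+=[0.8699]  P^+=[0.2563]
step 3: x^-=[0.7829]  P^-=[0.5676]  S=[1.0176]  K=[0.5578]  nu=[-2.1029]  x^+=[-0.3901]  P^+=[0.2510]
step 4: x^-=[-0.3511]  P^-=[0.5633]  S=[1.0133]  K=[0.5559]  nu=[0.7911]  x^+=[0.0887]  P^+=[0.2502]
step 5: x^-=[0.0798]  P^-=[0.5626]  S=[1.0126]  K=[0.5556]  nu=[-2.5798]  x^+=[-1.3536]  P^+=[0.2500]

P_post[0,0] = 0.2500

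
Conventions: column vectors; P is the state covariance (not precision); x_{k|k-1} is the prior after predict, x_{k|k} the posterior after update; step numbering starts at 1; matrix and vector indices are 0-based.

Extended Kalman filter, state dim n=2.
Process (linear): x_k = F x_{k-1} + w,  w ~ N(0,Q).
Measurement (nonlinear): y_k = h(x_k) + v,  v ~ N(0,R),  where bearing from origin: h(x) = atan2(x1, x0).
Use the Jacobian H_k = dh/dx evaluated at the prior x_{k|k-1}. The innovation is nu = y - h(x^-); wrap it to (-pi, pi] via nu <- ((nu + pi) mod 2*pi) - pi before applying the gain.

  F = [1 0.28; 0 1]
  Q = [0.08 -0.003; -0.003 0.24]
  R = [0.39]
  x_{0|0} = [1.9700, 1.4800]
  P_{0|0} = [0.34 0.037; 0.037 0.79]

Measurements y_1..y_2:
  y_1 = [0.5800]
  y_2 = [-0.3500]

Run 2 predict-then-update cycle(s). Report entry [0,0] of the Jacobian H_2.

H_jac[0,0] = -0.1482

step 1: x^-=[2.3844, 1.4800]  P^-=[0.5027 0.2552; 0.2552 1.0300]  H_jac=[-0.1879 0.3028]  S=[0.4731]  K=[-0.0363; 0.5577]  nu=[0.0245]  x^+=[2.3835, 1.4937]  P^+=[0.5020 0.2648; 0.2648 0.8828]
step 2: x^-=[2.8017, 1.4937]  P^-=[0.7995 0.5090; 0.5090 1.1228]  H_jac=[-0.1482 0.2779]  S=[0.4524]  K=[0.0508; 0.5231]  nu=[-0.8398]  x^+=[2.7590, 1.0543]  P^+=[0.7984 0.4970; 0.4970 0.9990]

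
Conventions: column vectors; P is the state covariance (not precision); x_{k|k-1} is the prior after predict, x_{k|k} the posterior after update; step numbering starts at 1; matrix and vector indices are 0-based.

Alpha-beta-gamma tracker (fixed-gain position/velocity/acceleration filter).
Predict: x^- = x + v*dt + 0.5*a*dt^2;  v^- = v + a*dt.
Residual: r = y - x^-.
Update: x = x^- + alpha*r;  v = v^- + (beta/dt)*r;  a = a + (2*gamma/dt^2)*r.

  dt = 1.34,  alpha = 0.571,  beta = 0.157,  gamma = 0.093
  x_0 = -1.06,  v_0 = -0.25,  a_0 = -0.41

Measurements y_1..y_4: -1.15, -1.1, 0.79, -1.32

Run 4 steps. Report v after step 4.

v_post = -0.3905

step 1: x_pred=-1.7631  r=0.6131  x^+=-1.4130  v^+=-0.7276  a^+=-0.3465
step 2: x_pred=-2.6990  r=1.5990  x^+=-1.7860  v^+=-1.0045  a^+=-0.1809
step 3: x_pred=-3.2944  r=4.0844  x^+=-0.9622  v^+=-0.7683  a^+=0.2422
step 4: x_pred=-1.7743  r=0.4543  x^+=-1.5149  v^+=-0.3905  a^+=0.2893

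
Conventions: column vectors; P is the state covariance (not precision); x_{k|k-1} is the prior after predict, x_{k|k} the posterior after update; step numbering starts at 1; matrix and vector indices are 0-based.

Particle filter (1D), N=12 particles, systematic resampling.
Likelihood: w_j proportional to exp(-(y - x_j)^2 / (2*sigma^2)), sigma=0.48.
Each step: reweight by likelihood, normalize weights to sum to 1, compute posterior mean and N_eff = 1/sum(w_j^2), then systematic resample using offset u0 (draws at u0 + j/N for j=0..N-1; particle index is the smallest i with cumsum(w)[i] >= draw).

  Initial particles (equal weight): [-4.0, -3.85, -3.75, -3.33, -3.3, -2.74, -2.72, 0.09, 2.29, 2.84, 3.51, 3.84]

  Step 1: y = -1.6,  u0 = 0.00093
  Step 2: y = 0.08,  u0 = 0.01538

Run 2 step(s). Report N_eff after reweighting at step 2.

step 1: w=[0.0000, 0.0001, 0.0003, 0.0116, 0.0144, 0.4555, 0.5025, 0.0155, 0.0000, 0.0000, 0.0000, 0.0000]  mean=-2.7014  Neff=2.1714  idx=[3, 5, 5, 5, 5, 5, 6, 6, 6, 6, 6, 6]
step 2: w=[0.0000, 0.0790, 0.0790, 0.0790, 0.0790, 0.0790, 0.1008, 0.1008, 0.1008, 0.1008, 0.1008, 0.1008]  mean=-2.7279  Neff=10.8456  idx=[1, 2, 3, 4, 5, 6, 7, 8, 8, 9, 10, 11]

N_eff = 10.8456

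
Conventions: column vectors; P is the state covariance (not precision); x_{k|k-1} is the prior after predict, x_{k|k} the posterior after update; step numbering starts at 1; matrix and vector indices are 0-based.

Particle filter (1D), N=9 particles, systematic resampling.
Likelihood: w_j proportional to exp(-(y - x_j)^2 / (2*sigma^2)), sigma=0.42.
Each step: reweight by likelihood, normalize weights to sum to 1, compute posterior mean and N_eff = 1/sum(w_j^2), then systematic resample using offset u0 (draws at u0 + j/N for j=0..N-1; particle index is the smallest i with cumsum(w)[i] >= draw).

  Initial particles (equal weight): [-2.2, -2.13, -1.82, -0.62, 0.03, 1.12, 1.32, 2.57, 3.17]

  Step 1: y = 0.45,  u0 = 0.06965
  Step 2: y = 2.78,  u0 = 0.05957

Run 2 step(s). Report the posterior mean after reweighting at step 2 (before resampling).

step 1: w=[0.0000, 0.0000, 0.0000, 0.0374, 0.5817, 0.2687, 0.1122, 0.0000, 0.0000]  mean=0.4434  Neff=2.3553  idx=[4, 4, 4, 4, 4, 5, 5, 5, 6]
step 2: w=[0.0000, 0.0000, 0.0000, 0.0000, 0.0000, 0.1128, 0.1128, 0.1128, 0.6615]  mean=1.2523  Neff=2.1017  idx=[5, 6, 7, 8, 8, 8, 8, 8, 8]

post_mean = 1.2523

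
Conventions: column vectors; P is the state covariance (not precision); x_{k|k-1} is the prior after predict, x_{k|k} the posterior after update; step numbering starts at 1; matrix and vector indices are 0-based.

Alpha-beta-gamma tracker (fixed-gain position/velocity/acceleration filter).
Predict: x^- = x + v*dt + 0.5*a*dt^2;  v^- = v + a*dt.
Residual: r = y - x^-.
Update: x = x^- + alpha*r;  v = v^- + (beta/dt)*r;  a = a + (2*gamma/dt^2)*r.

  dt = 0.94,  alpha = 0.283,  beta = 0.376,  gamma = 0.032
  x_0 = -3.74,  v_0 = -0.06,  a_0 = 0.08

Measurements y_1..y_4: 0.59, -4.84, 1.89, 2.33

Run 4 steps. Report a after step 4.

a_post = 0.3969

step 1: x_pred=-3.7611  r=4.3511  x^+=-2.5297  v^+=1.7556  a^+=0.3952
step 2: x_pred=-0.7048  r=-4.1352  x^+=-1.8751  v^+=0.4730  a^+=0.0956
step 3: x_pred=-1.3882  r=3.2782  x^+=-0.4605  v^+=1.8742  a^+=0.3331
step 4: x_pred=1.4484  r=0.8816  x^+=1.6979  v^+=2.5399  a^+=0.3969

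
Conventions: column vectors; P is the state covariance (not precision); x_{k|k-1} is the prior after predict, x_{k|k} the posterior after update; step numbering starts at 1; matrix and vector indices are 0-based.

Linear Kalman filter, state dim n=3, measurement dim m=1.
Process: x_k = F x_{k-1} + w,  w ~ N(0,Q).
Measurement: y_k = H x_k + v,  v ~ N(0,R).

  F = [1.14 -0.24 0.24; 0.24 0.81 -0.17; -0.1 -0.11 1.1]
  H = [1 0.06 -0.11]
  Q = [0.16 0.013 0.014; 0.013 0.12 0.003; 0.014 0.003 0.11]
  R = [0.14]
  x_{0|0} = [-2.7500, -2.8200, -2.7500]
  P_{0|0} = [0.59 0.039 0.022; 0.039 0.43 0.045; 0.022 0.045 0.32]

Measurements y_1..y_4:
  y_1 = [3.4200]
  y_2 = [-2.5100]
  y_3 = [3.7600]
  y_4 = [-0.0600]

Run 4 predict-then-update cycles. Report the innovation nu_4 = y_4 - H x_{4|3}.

innov = [-2.4516]

step 1: x^-=[-3.1182, -2.4767, -2.4398]  P^-=[0.9555 0.1191 0.0526; 0.1191 0.4463 -0.0664; 0.0526 -0.0664 0.4934]  S=[1.1067]  K=[0.8646; 0.1384; -0.0051]  nu=[6.4184]  x^+=[2.4313, -1.5881, -2.4726]  P^+=[0.1282 -0.0133 0.0575; -0.0133 0.4251 -0.0656; 0.0575 -0.0656 0.4934]
step 2: x^-=[2.5594, -0.2825, -2.7883]  P^-=[0.4258 -0.0895 0.2320; -0.0895 0.4288 -0.1723; 0.2320 -0.1723 0.7164]  S=[0.5165]  K=[0.7646; -0.0868; 0.2766]  nu=[-5.3592]  x^+=[-1.5381, 0.1827, -4.2705]  P^+=[0.1239 -0.0552 0.1228; -0.0552 0.4249 -0.1599; 0.1228 -0.1599 0.6769]
step 3: x^-=[-2.8222, 0.5049, -4.5638]  P^-=[0.5003 -0.1655 0.3928; -0.1655 0.4380 -0.2694; 0.3928 -0.2694 0.9459]  S=[0.5506]  K=[0.8121; -0.1990; 0.4952]  nu=[6.0499]  x^+=[2.0910, -0.6990, -1.5680]  P^+=[0.1371 -0.0765 0.1714; -0.0765 0.4162 -0.2152; 0.1714 -0.2152 0.8109]
step 4: x^-=[2.1752, 0.2022, -1.8571]  P^-=[0.5694 -0.2037 0.5045; -0.2037 0.4399 -0.3284; 0.5045 -0.3284 1.1102]  S=[0.5933]  K=[0.8455; -0.2379; 0.6113]  nu=[-2.4516]  x^+=[0.1023, 0.7854, -3.3558]  P^+=[0.1452 -0.0843 0.1978; -0.0843 0.4063 -0.2421; 0.1978 -0.2421 0.8885]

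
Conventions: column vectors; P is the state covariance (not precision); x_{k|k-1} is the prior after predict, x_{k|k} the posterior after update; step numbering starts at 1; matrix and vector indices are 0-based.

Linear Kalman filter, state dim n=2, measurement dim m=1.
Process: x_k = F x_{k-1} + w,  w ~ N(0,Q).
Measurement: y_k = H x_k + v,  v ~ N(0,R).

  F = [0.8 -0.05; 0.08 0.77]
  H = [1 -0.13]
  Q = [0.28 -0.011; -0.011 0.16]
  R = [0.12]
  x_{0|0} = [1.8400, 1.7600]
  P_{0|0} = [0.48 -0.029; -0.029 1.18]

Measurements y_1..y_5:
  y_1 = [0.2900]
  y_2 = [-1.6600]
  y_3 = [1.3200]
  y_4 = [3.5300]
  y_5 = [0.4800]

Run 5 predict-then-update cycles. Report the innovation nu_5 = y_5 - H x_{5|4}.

step 1: x^-=[1.3840, 1.5024]  P^-=[0.5925 -0.0435; -0.0435 0.8591]  S=[0.7383]  K=[0.8101; -0.2101]  nu=[-0.8987]  x^+=[0.6559, 1.6913]  P^+=[0.1079 0.0822; 0.0822 0.8265]
step 2: x^-=[0.4402, 1.3547]  P^-=[0.3445 0.0144; 0.0144 0.6609]  S=[0.4720]  K=[0.7261; -0.1515]  nu=[-1.9241]  x^+=[-0.9568, 1.6462]  P^+=[0.0957 0.0663; 0.0663 0.6500]
step 3: x^-=[-0.8477, 1.1911]  P^-=[0.3376 0.0107; 0.0107 0.5542]  S=[0.4642]  K=[0.7243; -0.1322]  nu=[2.3226]  x^+=[0.8345, 0.8841]  P^+=[0.0941 0.0551; 0.0551 0.5461]
step 4: x^-=[0.6234, 0.7475]  P^-=[0.3372 0.0077; 0.0077 0.4912]  S=[0.4635]  K=[0.7253; -0.1211]  nu=[3.0038]  x^+=[2.8021, 0.3838]  P^+=[0.0933 0.0484; 0.0484 0.4844]
step 5: x^-=[2.2225, 0.5197]  P^-=[0.3371 0.0060; 0.0060 0.4537]  S=[0.4632]  K=[0.7260; -0.1145]  nu=[-1.6750]  x^+=[1.0064, 0.7114]  P^+=[0.0929 0.0445; 0.0445 0.4477]

innov = [-1.6750]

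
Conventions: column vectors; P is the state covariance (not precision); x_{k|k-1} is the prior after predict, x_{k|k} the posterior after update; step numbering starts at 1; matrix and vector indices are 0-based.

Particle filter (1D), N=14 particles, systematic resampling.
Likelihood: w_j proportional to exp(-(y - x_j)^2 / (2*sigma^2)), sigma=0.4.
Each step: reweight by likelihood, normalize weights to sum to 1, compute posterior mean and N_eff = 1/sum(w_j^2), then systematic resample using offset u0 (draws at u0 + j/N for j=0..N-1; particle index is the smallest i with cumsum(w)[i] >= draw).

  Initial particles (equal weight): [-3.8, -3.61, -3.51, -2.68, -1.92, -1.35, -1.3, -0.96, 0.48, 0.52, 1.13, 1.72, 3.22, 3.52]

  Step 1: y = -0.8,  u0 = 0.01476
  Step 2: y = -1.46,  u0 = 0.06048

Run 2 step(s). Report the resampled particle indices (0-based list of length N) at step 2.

resampled_idx = [0, 1, 2, 2, 3, 4, 5, 5, 6, 7, 9, 10, 12, 13]

step 1: w=[0.0000, 0.0000, 0.0000, 0.0000, 0.0110, 0.2159, 0.2544, 0.5129, 0.0033, 0.0024, 0.0000, 0.0000, 0.0000, 0.0000]  mean=-1.1330  Neff=2.6697  idx=[5, 5, 5, 6, 6, 6, 6, 7, 7, 7, 7, 7, 7, 7]
step 2: w=[0.0984, 0.0984, 0.0984, 0.0943, 0.0943, 0.0943, 0.0943, 0.0468, 0.0468, 0.0468, 0.0468, 0.0468, 0.0468, 0.0468]  mean=-1.2034  Neff=12.5063  idx=[0, 1, 2, 2, 3, 4, 5, 5, 6, 7, 9, 10, 12, 13]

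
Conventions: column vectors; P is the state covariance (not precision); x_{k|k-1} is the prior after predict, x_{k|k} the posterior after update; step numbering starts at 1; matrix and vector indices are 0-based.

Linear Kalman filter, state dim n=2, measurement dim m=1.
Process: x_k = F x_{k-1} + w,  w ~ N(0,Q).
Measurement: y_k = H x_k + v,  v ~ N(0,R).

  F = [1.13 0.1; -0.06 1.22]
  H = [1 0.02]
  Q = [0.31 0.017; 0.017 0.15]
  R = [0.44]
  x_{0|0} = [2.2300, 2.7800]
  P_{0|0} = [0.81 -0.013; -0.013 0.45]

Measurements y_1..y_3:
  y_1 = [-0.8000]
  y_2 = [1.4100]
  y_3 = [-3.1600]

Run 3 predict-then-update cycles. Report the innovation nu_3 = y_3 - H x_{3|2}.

innov = [-4.7552]

step 1: x^-=[2.7979, 3.2578]  P^-=[1.3459 -0.0009; -0.0009 0.8246]  S=[1.7861]  K=[0.7535; 0.0088]  nu=[-3.6631]  x^+=[0.0378, 3.2257]  P^+=[0.3318 -0.0126; -0.0126 0.8245]
step 2: x^-=[0.3653, 3.9331]  P^-=[0.7390 0.0777; 0.0777 1.3802]  S=[1.1827]  K=[0.6262; 0.0891]  nu=[0.9660]  x^+=[0.9702, 4.0192]  P^+=[0.2753 0.0118; 0.0118 1.3708]
step 3: x^-=[1.4983, 4.8452]  P^-=[0.6779 0.1817; 0.1817 2.1896]  S=[1.1260]  K=[0.6052; 0.2003]  nu=[-4.7552]  x^+=[-1.3797, 3.8928]  P^+=[0.2654 0.0452; 0.0452 2.1444]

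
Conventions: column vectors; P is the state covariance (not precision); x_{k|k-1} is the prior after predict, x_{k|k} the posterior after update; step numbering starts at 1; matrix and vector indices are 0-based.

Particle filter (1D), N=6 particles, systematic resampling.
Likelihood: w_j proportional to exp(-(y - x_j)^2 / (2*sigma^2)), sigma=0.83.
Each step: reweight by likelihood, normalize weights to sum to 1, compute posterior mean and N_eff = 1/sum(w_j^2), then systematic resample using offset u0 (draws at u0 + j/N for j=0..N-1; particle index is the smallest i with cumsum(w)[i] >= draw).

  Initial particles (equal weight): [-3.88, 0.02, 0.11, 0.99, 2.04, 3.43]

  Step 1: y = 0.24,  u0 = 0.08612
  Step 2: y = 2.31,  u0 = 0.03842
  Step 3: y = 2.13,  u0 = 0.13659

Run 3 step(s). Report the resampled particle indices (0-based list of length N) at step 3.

resampled_idx = [1, 2, 3, 4, 4, 5]

step 1: w=[0.0000, 0.3557, 0.3640, 0.2450, 0.0351, 0.0002]  mean=0.3620  Neff=3.1223  idx=[1, 1, 2, 2, 3, 3]
step 2: w=[0.0332, 0.0332, 0.0446, 0.0446, 0.4222, 0.4222]  mean=0.8470  Neff=2.7575  idx=[1, 4, 4, 4, 5, 5]
step 3: w=[0.0199, 0.1960, 0.1960, 0.1960, 0.1960, 0.1960]  mean=0.9707  Neff=5.1943  idx=[1, 2, 3, 4, 4, 5]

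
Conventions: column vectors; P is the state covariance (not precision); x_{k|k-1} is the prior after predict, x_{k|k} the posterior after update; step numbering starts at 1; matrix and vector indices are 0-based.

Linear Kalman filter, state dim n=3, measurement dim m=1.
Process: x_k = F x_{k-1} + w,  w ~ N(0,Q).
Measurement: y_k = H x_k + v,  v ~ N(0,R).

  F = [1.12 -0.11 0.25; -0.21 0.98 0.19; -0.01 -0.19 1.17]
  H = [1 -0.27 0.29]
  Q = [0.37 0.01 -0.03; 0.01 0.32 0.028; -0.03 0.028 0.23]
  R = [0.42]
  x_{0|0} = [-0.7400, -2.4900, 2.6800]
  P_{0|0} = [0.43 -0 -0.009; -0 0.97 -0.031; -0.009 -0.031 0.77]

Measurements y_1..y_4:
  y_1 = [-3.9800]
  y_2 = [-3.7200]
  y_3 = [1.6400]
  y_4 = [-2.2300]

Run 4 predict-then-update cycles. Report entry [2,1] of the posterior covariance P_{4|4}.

P_post[2,1] = 1.0425

step 1: x^-=[0.1151, -1.7756, 3.6161]  P^-=[0.9659 -0.1675 0.2044; -0.1675 1.2875 -0.0127; 0.2044 -0.0127 1.3331]  S=[1.8029]  K=[0.5937; -0.2878; 0.3297]  nu=[-5.6232]  x^+=[-3.2235, -0.1573, 1.7621]  P^+=[0.3304 0.1405 -0.1485; 0.1405 1.1382 0.1583; -0.1485 0.1583 1.1371]
step 2: x^-=[-3.1525, 0.8576, 2.1238]  P^-=[0.7428 0.0328 0.0708; 0.0328 1.4817 0.2864; 0.0708 0.2864 1.7614]  S=[1.3974]  K=[0.5399; -0.2034; 0.3608]  nu=[-0.9519]  x^+=[-3.6664, 1.0512, 1.7804]  P^+=[0.3355 0.1862 -0.2015; 0.1862 1.4239 0.3889; -0.2015 0.3889 1.5794]
step 3: x^-=[-3.7769, 2.1384, 1.9200]  P^-=[0.7266 0.1162 0.0865; 0.1162 1.8436 0.6021; 0.0865 0.6021 2.2760]  S=[1.3656]  K=[0.5275; -0.1516; 0.4277]  nu=[5.4375]  x^+=[-0.9086, 1.3143, 4.2453]  P^+=[0.3466 0.2254 -0.2215; 0.2254 1.8122 0.6906; -0.2215 0.6906 2.0262]
step 4: x^-=[-0.1009, 2.2854, 4.7264]  P^-=[0.7358 0.2012 0.1375; 0.2012 2.3310 0.9703; 0.1375 0.9703 2.7682]  S=[1.3777]  K=[0.5236; -0.1066; 0.4923]  nu=[-2.8827]  x^+=[-1.6103, 2.5926, 3.3071]  P^+=[0.3581 0.2781 -0.2176; 0.2781 2.3153 1.0425; -0.2176 1.0425 2.4342]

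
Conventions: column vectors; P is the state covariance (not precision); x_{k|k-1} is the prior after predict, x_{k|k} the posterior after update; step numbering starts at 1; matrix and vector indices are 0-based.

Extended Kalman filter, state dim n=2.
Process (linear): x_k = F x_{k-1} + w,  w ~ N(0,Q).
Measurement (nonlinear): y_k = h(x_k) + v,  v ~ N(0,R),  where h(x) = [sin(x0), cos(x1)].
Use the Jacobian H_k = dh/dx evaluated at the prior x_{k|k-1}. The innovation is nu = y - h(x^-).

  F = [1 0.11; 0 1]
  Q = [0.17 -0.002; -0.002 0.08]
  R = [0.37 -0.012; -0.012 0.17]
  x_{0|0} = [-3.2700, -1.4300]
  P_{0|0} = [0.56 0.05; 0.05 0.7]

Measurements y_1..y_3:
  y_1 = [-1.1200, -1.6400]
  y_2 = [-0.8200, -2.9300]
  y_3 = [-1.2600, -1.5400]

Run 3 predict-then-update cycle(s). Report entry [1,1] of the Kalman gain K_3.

K[1,1] = -0.4553

step 1: x^-=[-3.4273, -1.4300]  P^-=[0.7495 0.1250; 0.1250 0.7800]  H_jac=[-0.9595 0.0000; 0.0000 0.9901]  S=[1.0599 -0.1307; -0.1307 0.9346]  K=[-0.6737 0.0382; -0.0114 0.8247]  nu=[-1.4018, -1.7803]  x^+=[-2.5508, -2.8822]  P^+=[0.2603 0.0147; 0.0147 0.1417]
step 2: x^-=[-2.8679, -2.8822]  P^-=[0.4352 0.0283; 0.0283 0.2217]  H_jac=[-0.9628 0.0000; 0.0000 0.2565]  S=[0.7734 -0.0190; -0.0190 0.1846]  K=[-0.5422 -0.0164; -0.0277 0.3053]  nu=[-0.5497, -1.9635]  x^+=[-2.5375, -3.4663]  P^+=[0.2082 0.0145; 0.0145 0.2036]
step 3: x^-=[-2.9188, -3.4663]  P^-=[0.3838 0.0349; 0.0349 0.2836]  H_jac=[-0.9753 0.0000; 0.0000 -0.3190]  S=[0.7351 -0.0012; -0.0012 0.1989]  K=[-0.5093 -0.0589; -0.0470 -0.4553]  nu=[-1.0391, -0.5923]  x^+=[-2.3547, -3.1479]  P^+=[0.1925 0.0122; 0.0122 0.2408]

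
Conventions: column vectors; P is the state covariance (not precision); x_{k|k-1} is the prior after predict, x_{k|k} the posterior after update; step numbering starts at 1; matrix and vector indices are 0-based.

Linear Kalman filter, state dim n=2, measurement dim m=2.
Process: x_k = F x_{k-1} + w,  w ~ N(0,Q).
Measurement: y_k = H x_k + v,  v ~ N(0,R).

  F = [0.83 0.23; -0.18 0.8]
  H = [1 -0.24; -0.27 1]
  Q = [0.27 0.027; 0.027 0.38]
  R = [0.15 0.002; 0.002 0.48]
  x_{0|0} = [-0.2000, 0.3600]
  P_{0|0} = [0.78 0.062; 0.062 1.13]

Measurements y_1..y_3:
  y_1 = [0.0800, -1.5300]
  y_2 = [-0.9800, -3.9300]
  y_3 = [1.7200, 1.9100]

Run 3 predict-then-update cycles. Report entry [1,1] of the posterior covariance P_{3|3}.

step 1: x^-=[-0.0832, 0.3240]  P^-=[0.8908 0.1570; 0.1570 1.1106]  S=[1.0294 -0.3379; -0.3379 1.5708]  K=[0.8729 0.1346; 0.1257 0.7071]  nu=[0.2410, -1.8765]  x^+=[-0.1254, -0.9726]  P^+=[0.1573 0.1088; 0.1088 0.3690]
step 2: x^-=[-0.3278, -0.7555]  P^-=[0.4395 0.1392; 0.1392 0.5899]  S=[0.5566 -0.1101; -0.1101 1.0268]  K=[0.7493 0.1003; 0.1042 0.5491]  nu=[-0.8335, -3.2630]  x^+=[-1.2796, -2.6341]  P^+=[0.1331 0.0856; 0.0856 0.2869]
step 3: x^-=[-1.6679, -1.8769]  P^-=[0.4096 0.1132; 0.1132 0.5433]  S=[0.5365 -0.1185; -0.1185 0.9920]  K=[0.7326 0.0901; 0.0843 0.5269]  nu=[2.9374, 3.3366]  x^+=[0.7848, 0.1286]  P^+=[0.1292 0.0796; 0.0796 0.2746]

P_post[1,1] = 0.2746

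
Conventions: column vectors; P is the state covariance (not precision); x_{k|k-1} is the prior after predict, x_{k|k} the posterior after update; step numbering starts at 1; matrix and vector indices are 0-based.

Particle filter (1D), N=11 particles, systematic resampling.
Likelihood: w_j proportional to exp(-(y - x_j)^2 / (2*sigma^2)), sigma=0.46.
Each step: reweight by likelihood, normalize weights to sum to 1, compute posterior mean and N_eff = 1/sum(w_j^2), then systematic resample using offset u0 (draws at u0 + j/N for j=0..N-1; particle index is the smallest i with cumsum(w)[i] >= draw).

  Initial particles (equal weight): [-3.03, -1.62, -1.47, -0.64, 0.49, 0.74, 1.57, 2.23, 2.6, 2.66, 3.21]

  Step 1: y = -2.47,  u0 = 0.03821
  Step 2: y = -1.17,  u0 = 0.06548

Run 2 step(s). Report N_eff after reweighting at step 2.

step 1: w=[0.6334, 0.2410, 0.1251, 0.0005, 0.0000, 0.0000, 0.0000, 0.0000, 0.0000, 0.0000, 0.0000]  mean=-2.4938  Neff=2.1056  idx=[0, 0, 0, 0, 0, 0, 0, 1, 1, 1, 2]
step 2: w=[0.0001, 0.0001, 0.0001, 0.0001, 0.0001, 0.0001, 0.0001, 0.2321, 0.2321, 0.2321, 0.3028]  mean=-1.5756  Neff=3.9467  idx=[7, 7, 8, 8, 8, 9, 9, 10, 10, 10, 10]

N_eff = 3.9467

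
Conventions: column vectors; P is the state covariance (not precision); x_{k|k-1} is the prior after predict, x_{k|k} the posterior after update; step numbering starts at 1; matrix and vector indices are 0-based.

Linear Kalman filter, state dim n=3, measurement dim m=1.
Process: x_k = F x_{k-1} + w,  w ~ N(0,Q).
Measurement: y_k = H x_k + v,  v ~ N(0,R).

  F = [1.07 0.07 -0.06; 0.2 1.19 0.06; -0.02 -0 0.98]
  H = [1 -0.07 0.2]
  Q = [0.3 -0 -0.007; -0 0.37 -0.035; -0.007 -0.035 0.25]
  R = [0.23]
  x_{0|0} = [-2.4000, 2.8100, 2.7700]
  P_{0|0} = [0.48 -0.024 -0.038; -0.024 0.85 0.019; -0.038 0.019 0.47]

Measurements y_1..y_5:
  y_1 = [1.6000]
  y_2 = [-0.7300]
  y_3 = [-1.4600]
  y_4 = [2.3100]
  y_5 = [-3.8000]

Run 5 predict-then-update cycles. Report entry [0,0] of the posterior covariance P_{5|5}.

step 1: x^-=[-2.5375, 3.0301, 2.7626]  P^-=[0.8565 0.1377 -0.0835; 0.1377 1.5850 0.0060; -0.0835 0.0060 0.7031]  S=[1.0696]  K=[0.7762; 0.0261; 0.0530]  nu=[3.7971]  x^+=[0.4097, 3.1293, 2.9640]  P^+=[0.2121 0.1160 -0.1275; 0.1160 1.5842 0.0046; -0.1275 0.0046 0.7001]
step 2: x^-=[0.4796, 3.9836, 2.8965]  P^-=[0.5869 0.3172 -0.1864; 0.3172 2.6772 -0.0170; -0.1864 -0.0170 0.9274]  S=[0.7486]  K=[0.7045; 0.1688; 0.0004]  nu=[-1.5101]  x^+=[-0.5842, 3.7287, 2.8960]  P^+=[0.2153 0.2281 -0.1866; 0.2281 2.6559 -0.0170; -0.1866 -0.0170 0.9274]
step 3: x^-=[-0.5379, 4.4940, 2.8497]  P^-=[0.6212 0.5491 -0.2635; 0.5491 4.2446 -0.0429; -0.2635 -0.0429 1.1481]  S=[0.7368]  K=[0.7193; 0.3303; -0.0419]  nu=[-1.1775]  x^+=[-1.3849, 4.1051, 2.8991]  P^+=[0.2399 0.3740 -0.2413; 0.3740 4.1643 -0.0327; -0.2413 -0.0327 1.1468]
step 4: x^-=[-1.3684, 4.7820, 2.8688]  P^-=[0.6865 0.8652 -0.3356; 0.8652 6.4483 -0.0626; -0.3356 -0.0626 1.3609]  S=[0.7489]  K=[0.7462; 0.5358; -0.0789]  nu=[3.4394]  x^+=[1.1979, 6.6249, 2.5975]  P^+=[0.2695 0.5658 -0.2916; 0.5658 6.2333 -0.0310; -0.2916 -0.0310 1.3563]
step 5: x^-=[1.5897, 8.2791, 2.5216]  P^-=[0.7665 1.2872 -0.4015; 1.2872 9.4705 -0.0627; -0.4015 -0.0627 1.5641]  S=[0.7664]  K=[0.7778; 0.7982; -0.1100]  nu=[-5.3144]  x^+=[-2.5437, 4.0371, 3.1062]  P^+=[0.3029 0.8114 -0.3359; 0.8114 8.9822 0.0046; -0.3359 0.0046 1.5548]

P_post[0,0] = 0.3029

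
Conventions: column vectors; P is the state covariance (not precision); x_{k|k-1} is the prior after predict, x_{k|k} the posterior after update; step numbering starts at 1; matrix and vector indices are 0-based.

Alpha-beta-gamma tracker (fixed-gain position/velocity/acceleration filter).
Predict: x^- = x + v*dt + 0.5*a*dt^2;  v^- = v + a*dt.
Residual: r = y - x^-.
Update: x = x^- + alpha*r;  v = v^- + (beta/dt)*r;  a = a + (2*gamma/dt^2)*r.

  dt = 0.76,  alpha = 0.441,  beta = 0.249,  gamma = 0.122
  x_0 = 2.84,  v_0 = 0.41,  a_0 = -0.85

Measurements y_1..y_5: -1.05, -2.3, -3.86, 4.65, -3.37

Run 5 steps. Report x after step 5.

step 1: x_pred=2.9061  r=-3.9561  x^+=1.1615  v^+=-1.5321  a^+=-2.5212
step 2: x_pred=-0.7311  r=-1.5689  x^+=-1.4230  v^+=-3.9623  a^+=-3.1840
step 3: x_pred=-5.3539  r=1.4939  x^+=-4.6951  v^+=-5.8927  a^+=-2.5529
step 4: x_pred=-9.9108  r=14.5608  x^+=-3.4895  v^+=-3.0623  a^+=3.5981
step 5: x_pred=-4.7777  r=1.4077  x^+=-4.1569  v^+=0.1334  a^+=4.1928

x_post = -4.1569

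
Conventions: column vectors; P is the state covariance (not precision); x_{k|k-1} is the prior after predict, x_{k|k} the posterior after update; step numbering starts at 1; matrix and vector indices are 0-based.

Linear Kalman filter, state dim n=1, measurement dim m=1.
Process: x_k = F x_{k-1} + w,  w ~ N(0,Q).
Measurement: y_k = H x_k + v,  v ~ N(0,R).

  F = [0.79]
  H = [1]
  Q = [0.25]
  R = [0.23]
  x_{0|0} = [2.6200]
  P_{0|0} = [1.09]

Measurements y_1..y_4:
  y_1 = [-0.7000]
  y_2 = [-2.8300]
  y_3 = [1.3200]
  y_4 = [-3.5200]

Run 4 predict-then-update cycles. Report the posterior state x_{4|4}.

step 1: x^-=[2.0698]  P^-=[0.9303]  S=[1.1603]  K=[0.8018]  nu=[-2.7698]  x^+=[-0.1509]  P^+=[0.1844]
step 2: x^-=[-0.1192]  P^-=[0.3651]  S=[0.5951]  K=[0.6135]  nu=[-2.7108]  x^+=[-1.7823]  P^+=[0.1411]
step 3: x^-=[-1.4080]  P^-=[0.3381]  S=[0.5681]  K=[0.5951]  nu=[2.7280]  x^+=[0.2155]  P^+=[0.1369]
step 4: x^-=[0.1702]  P^-=[0.3354]  S=[0.5654]  K=[0.5932]  nu=[-3.6902]  x^+=[-2.0189]  P^+=[0.1364]

x_post = [-2.0189]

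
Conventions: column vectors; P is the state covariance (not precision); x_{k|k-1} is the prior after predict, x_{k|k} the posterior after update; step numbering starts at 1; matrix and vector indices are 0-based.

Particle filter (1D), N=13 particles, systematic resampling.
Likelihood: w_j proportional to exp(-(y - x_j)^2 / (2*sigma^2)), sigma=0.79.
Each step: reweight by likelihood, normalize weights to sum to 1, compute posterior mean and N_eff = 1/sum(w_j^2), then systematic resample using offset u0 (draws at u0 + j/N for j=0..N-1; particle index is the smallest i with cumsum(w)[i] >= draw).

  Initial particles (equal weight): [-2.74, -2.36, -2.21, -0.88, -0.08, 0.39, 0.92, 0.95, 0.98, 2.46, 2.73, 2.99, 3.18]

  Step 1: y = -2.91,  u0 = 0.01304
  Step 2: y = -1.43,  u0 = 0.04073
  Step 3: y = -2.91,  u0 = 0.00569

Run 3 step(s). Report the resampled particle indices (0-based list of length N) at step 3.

step 1: w=[0.3947, 0.3170, 0.2728, 0.0149, 0.0007, 0.0001, 0.0000, 0.0000, 0.0000, 0.0000, 0.0000, 0.0000, 0.0000]  mean=-2.4453  Neff=3.0226  idx=[0, 0, 0, 0, 0, 1, 1, 1, 1, 1, 2, 2, 2]
step 2: w=[0.0451, 0.0451, 0.0451, 0.0451, 0.0451, 0.0892, 0.0892, 0.0892, 0.0892, 0.0892, 0.1095, 0.1095, 0.1095]  mean=-2.3964  Neff=11.6374  idx=[0, 2, 4, 5, 6, 7, 8, 8, 9, 10, 11, 11, 12]
step 3: w=[0.0945, 0.0945, 0.0945, 0.0759, 0.0759, 0.0759, 0.0759, 0.0759, 0.0759, 0.0653, 0.0653, 0.0653, 0.0653]  mean=-2.4285  Neff=12.7559  idx=[0, 0, 1, 2, 3, 4, 5, 6, 7, 8, 9, 10, 11]

resampled_idx = [0, 0, 1, 2, 3, 4, 5, 6, 7, 8, 9, 10, 11]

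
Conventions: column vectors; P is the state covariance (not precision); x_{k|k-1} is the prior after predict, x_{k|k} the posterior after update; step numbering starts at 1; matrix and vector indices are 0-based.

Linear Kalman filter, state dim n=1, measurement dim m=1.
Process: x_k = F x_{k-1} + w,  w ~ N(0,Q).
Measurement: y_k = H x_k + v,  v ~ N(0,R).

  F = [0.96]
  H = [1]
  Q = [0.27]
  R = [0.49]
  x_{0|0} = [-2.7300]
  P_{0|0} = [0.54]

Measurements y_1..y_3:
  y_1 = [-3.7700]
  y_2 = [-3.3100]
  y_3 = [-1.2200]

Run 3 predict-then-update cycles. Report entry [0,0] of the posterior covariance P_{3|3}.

P_post[0,0] = 0.2494

step 1: x^-=[-2.6208]  P^-=[0.7677]  S=[1.2577]  K=[0.6104]  nu=[-1.1492]  x^+=[-3.3223]  P^+=[0.2991]
step 2: x^-=[-3.1894]  P^-=[0.5456]  S=[1.0356]  K=[0.5269]  nu=[-0.1206]  x^+=[-3.2529]  P^+=[0.2582]
step 3: x^-=[-3.1228]  P^-=[0.5079]  S=[0.9979]  K=[0.5090]  nu=[1.9028]  x^+=[-2.1543]  P^+=[0.2494]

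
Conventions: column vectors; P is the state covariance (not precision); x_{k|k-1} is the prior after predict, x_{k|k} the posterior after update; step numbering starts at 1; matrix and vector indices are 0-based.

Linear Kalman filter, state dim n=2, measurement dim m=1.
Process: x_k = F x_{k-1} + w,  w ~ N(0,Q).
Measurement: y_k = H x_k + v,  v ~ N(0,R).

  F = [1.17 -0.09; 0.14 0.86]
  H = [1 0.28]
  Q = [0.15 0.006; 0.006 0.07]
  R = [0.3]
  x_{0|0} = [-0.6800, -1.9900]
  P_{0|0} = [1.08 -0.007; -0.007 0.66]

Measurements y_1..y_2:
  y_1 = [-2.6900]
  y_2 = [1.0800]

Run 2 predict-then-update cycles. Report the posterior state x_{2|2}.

step 1: x^-=[-0.6165, -1.8066]  P^-=[1.6352 0.1249; 0.1249 0.5776]  S=[2.0504]  K=[0.8146; 0.1398]  nu=[-1.5677]  x^+=[-1.8934, -2.0257]  P^+=[0.2748 -0.1086; -0.1086 0.5376]
step 2: x^-=[-2.0330, -2.0072]  P^-=[0.5534 -0.0985; -0.0985 0.4468]  S=[0.8332]  K=[0.6310; 0.0319]  nu=[3.6750]  x^+=[0.2860, -1.8898]  P^+=[0.2216 -0.1153; -0.1153 0.4460]

x_post = [0.2860, -1.8898]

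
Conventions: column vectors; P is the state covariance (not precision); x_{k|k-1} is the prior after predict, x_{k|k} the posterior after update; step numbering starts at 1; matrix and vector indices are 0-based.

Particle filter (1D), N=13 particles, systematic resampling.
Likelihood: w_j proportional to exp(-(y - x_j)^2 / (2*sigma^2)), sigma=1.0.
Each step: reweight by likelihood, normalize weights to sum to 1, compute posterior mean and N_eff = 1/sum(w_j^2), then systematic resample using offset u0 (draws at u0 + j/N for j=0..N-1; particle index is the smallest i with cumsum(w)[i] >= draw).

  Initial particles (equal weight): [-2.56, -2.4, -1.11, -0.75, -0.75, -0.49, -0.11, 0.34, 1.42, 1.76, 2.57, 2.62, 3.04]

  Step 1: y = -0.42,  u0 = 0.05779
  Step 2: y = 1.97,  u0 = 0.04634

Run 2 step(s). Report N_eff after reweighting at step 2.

N_eff = 3.3668

step 1: w=[0.0171, 0.0238, 0.1330, 0.1598, 0.1598, 0.1684, 0.1609, 0.1264, 0.0311, 0.0157, 0.0019, 0.0017, 0.0004]  mean=-0.4631  Neff=7.0882  idx=[2, 2, 3, 3, 4, 4, 5, 5, 6, 6, 7, 7, 9]
step 2: w=[0.0045, 0.0045, 0.0127, 0.0127, 0.0127, 0.0127, 0.0249, 0.0249, 0.0589, 0.0589, 0.1357, 0.1357, 0.5013]  mean=0.8893  Neff=3.3668  idx=[4, 8, 9, 10, 10, 11, 12, 12, 12, 12, 12, 12, 12]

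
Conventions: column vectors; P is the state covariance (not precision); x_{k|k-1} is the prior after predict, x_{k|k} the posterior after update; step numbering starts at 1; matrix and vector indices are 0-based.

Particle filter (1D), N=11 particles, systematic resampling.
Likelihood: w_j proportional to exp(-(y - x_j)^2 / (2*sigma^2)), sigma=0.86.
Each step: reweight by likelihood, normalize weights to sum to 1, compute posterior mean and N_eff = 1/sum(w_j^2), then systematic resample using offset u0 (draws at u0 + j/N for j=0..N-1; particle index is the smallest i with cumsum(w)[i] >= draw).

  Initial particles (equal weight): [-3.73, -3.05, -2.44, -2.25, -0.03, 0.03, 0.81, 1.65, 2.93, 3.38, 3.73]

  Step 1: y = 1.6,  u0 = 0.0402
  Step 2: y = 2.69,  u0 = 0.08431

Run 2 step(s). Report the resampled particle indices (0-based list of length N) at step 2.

resampled_idx = [5, 5, 6, 7, 8, 8, 9, 9, 9, 10, 10]

step 1: w=[0.0000, 0.0000, 0.0000, 0.0000, 0.0670, 0.0763, 0.2649, 0.4033, 0.1222, 0.0474, 0.0188]  mean=1.4687  Neff=3.8363  idx=[4, 5, 6, 6, 6, 7, 7, 7, 7, 8, 9]
step 2: w=[0.0017, 0.0021, 0.0235, 0.0235, 0.0235, 0.1234, 0.1234, 0.1234, 0.1234, 0.2465, 0.1857]  mean=2.2213  Neff=6.3378  idx=[5, 5, 6, 7, 8, 8, 9, 9, 9, 10, 10]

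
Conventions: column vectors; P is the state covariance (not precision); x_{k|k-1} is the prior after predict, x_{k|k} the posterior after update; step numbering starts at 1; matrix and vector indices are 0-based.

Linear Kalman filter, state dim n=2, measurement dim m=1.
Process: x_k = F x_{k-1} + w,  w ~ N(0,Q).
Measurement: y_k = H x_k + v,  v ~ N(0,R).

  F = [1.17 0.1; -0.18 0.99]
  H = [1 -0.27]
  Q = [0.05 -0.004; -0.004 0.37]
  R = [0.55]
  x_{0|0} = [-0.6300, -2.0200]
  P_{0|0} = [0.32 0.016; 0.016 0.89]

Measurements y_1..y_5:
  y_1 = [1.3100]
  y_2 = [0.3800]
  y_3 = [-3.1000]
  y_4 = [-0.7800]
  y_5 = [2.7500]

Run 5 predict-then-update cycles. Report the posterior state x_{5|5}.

x_post = [0.1455, -0.5389]

step 1: x^-=[-0.9391, -1.8864]  P^-=[0.5007 0.0350; 0.0350 1.2470]  S=[1.1227]  K=[0.4376; -0.2687]  nu=[1.7398]  x^+=[-0.1779, -2.3539]  P^+=[0.2857 0.1670; 0.1670 1.1659]
step 2: x^-=[-0.4435, -2.2984]  P^-=[0.4919 0.2417; 0.2417 1.4624]  S=[1.0180]  K=[0.4191; -0.1505]  nu=[0.2029]  x^+=[-0.3584, -2.3289]  P^+=[0.3131 0.3059; 0.3059 1.4394]
step 3: x^-=[-0.6523, -2.2411]  P^-=[0.5645 0.4213; 0.4213 1.6819]  S=[1.0096]  K=[0.4465; -0.0325]  nu=[-3.0528]  x^+=[-2.0153, -2.1420]  P^+=[0.3633 0.4360; 0.4360 1.6808]
step 4: x^-=[-2.5721, -1.7579]  P^-=[0.6661 0.5830; 0.5830 1.8737]  S=[1.0379]  K=[0.4901; 0.0743]  nu=[1.3175]  x^+=[-1.9264, -1.6600]  P^+=[0.4168 0.5452; 0.5452 1.8680]
step 5: x^-=[-2.4198, -1.2966]  P^-=[0.7668 0.7149; 0.7149 2.0200]  S=[1.0780]  K=[0.5323; 0.1572]  nu=[4.8198]  x^+=[0.1455, -0.5389]  P^+=[0.4614 0.6247; 0.6247 1.9934]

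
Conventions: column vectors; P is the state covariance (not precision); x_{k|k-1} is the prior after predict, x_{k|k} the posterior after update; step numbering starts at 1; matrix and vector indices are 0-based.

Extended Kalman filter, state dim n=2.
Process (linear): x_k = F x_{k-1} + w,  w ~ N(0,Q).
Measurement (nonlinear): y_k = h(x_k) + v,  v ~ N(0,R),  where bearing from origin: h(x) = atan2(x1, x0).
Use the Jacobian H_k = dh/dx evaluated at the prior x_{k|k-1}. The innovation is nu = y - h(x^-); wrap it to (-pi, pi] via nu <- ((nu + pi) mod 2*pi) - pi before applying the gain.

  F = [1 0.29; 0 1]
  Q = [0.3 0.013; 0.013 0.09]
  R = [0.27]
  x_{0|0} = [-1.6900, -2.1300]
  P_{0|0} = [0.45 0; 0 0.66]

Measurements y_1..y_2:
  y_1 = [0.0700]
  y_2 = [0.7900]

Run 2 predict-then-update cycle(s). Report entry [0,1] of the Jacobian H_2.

step 1: x^-=[-2.3077, -2.1300]  P^-=[0.8055 0.2044; 0.2044 0.7500]  H_jac=[0.2160 -0.2340]  S=[0.3280]  K=[0.3846; -0.4005]  nu=[2.4662]  x^+=[-1.3592, -3.1177]  P^+=[0.7570 0.2549; 0.2549 0.6974]
step 2: x^-=[-2.2633, -3.1177]  P^-=[1.2635 0.4702; 0.4702 0.7874]  H_jac=[0.2101 -0.1525]  S=[0.3139]  K=[0.6170; -0.0679]  nu=[2.9887]  x^+=[-0.4192, -3.3206]  P^+=[1.1440 0.4833; 0.4833 0.7860]

H_jac[0,1] = -0.1525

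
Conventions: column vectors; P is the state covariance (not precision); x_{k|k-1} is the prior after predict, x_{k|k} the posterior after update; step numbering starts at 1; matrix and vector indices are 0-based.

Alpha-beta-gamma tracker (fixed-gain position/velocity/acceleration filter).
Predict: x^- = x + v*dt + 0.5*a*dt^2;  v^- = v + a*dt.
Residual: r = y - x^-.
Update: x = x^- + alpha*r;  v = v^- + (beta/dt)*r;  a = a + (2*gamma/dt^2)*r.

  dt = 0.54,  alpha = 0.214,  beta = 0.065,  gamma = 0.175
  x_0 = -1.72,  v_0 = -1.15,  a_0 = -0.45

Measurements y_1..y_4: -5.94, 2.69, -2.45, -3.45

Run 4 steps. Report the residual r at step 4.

step 1: x_pred=-2.4066  r=-3.5334  x^+=-3.1628  v^+=-1.8183  a^+=-4.6910
step 2: x_pred=-4.8286  r=7.5186  x^+=-3.2196  v^+=-3.4465  a^+=4.3333
step 3: x_pred=-4.4489  r=1.9989  x^+=-4.0211  v^+=-0.8658  a^+=6.7326
step 4: x_pred=-3.5071  r=0.0571  x^+=-3.4949  v^+=2.7766  a^+=6.8011

resid = 0.0571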